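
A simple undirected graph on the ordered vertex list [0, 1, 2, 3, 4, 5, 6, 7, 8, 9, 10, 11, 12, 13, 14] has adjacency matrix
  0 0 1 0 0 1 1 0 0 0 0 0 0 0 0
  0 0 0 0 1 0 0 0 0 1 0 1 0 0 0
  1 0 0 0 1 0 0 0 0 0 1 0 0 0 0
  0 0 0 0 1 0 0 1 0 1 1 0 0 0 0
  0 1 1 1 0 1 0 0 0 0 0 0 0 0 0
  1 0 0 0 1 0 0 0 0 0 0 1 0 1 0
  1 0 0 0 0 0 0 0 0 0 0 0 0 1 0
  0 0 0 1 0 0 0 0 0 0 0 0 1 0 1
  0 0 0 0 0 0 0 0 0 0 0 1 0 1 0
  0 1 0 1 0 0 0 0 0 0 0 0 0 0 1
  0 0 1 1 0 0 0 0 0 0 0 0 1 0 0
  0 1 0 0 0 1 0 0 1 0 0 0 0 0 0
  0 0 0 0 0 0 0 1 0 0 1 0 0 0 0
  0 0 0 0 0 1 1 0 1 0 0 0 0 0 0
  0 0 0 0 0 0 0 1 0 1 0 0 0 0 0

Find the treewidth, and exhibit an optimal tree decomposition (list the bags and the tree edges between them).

Each bag holds 4 vertices, so the decomposition has width 3, which upper-bounds the treewidth. For the lower bound: the 4 vertex sets {6,8,13}, {0}, {5}, {1,2,4,11} are disjoint, each induces a connected subgraph, and every pair is joined by at least one edge of G. Contracting each set to a single vertex therefore yields K_{4} as a minor, and since treewidth is minor-monotone, tw(G) ≥ tw(K_{4}) = 3. Hence tw(G) = 3 exactly.

Treewidth 3.
One such decomposition:
Bags: B1 = {0, 6, 8, 13}  B2 = {0, 5, 8, 13}  B3 = {0, 5, 8, 11}  B4 = {0, 2, 5, 11}  B5 = {2, 4, 5, 11}  B6 = {1, 2, 4, 11}  B7 = {1, 2, 4, 10}  B8 = {1, 3, 4, 10}  B9 = {1, 3, 9, 10}  B10 = {3, 9, 10, 12}  B11 = {3, 7, 9, 12}  B12 = {7, 9, 12, 14}
Tree: B1–B2, B2–B3, B3–B4, B4–B5, B5–B6, B6–B7, B7–B8, B8–B9, B9–B10, B10–B11, B11–B12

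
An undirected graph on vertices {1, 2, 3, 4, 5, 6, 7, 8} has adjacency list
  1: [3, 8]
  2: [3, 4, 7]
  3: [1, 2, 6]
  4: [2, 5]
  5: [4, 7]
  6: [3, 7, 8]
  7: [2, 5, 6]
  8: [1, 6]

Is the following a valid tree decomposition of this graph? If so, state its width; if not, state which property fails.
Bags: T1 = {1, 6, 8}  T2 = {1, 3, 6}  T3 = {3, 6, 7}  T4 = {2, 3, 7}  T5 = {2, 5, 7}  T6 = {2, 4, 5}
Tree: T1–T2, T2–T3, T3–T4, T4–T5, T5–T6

Yes; width 2.

Every vertex of G appears in some bag (union = {1, 2, 3, 4, 5, 6, 7, 8}); every edge is covered by a bag; and for each vertex v the set of bags containing v is connected in the bag tree. The decomposition is therefore valid. The largest bag has 3 vertices, so the width is 2.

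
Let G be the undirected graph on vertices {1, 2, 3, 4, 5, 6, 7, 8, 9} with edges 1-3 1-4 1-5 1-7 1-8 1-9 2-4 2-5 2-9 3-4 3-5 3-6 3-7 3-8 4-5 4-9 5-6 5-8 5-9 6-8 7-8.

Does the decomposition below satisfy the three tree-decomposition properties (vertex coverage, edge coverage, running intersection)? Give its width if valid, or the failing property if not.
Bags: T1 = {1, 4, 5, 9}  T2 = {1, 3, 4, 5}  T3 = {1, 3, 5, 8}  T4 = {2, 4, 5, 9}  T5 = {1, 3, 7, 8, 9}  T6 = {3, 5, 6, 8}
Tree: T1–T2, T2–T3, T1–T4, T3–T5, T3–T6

No — bags containing vertex 9 are not connected in the tree.

A tree decomposition must satisfy three properties: every vertex lies in some bag; for every edge, both endpoints lie together in some bag; and for every vertex, the bags containing it form a connected subtree. Here bags containing vertex 9 are not connected in the tree, so the decomposition is invalid.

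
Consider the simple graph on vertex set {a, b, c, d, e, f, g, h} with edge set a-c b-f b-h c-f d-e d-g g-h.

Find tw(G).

1

A width-1 tree decomposition is:
Bags: B1 = {a, c}  B2 = {c, f}  B3 = {b, f}  B4 = {b, h}  B5 = {g, h}  B6 = {d, g}  B7 = {d, e}
Tree: B1–B2, B2–B3, B3–B4, B4–B5, B5–B6, B6–B7
The largest bag has 2 vertices, giving width 1; this decomposition certifies tw(G) ≤ 1. G has an edge, so its treewidth is at least 1. The upper and lower bounds meet at 1, so that is the treewidth.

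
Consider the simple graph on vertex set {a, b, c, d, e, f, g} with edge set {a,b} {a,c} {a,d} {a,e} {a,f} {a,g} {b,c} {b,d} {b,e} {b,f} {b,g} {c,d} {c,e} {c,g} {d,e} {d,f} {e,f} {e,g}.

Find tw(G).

4

A width-4 tree decomposition is:
Bags: B1 = {a, b, c, e, g}  B2 = {a, b, c, d, e}  B3 = {a, b, d, e, f}
Tree: B1–B2, B2–B3
The largest bag has 5 vertices, giving width 4; this decomposition certifies tw(G) ≤ 4. On the other hand G contains the 5-clique {a, b, c, d, e}. A clique must lie in a single bag of any decomposition, so no decomposition can have width below 4. Therefore the treewidth is 4.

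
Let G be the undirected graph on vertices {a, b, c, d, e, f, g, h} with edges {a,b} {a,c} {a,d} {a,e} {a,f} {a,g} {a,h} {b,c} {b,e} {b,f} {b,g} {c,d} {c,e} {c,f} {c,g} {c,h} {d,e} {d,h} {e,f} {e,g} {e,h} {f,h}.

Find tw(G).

A width-4 tree decomposition is:
Bags: B1 = {a, b, c, e, f}  B2 = {a, b, c, e, g}  B3 = {a, c, e, f, h}  B4 = {a, c, d, e, h}
Tree: B1–B2, B1–B3, B3–B4
The largest bag has 5 vertices, giving width 4; this decomposition certifies tw(G) ≤ 4. Conversely, {a, c, d, e, h} is a clique of size 5, and the vertices of any clique must share a bag in every tree decomposition; so some bag has ≥ 5 vertices and tw(G) ≥ 4. The upper and lower bounds meet at 4, so that is the treewidth.

4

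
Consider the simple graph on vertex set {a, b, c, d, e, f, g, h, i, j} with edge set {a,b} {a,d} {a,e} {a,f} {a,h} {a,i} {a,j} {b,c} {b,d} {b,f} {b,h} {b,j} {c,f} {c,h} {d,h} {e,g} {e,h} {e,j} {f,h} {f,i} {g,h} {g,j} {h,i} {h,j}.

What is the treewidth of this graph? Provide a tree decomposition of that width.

Every bag has size at most 4, so the width is 4 − 1 = 3 and tw(G) ≤ 3. On the other hand G contains the 4-clique {e, g, h, j}. A clique must lie in a single bag of any decomposition, so no decomposition can have width below 3. Therefore the treewidth is 3.

Treewidth 3.
Bags: B1 = {a, b, d, h}  B2 = {a, b, h, j}  B3 = {a, b, f, h}  B4 = {a, e, h, j}  B5 = {a, f, h, i}  B6 = {b, c, f, h}  B7 = {e, g, h, j}
Tree: B1–B2, B1–B3, B2–B4, B3–B5, B3–B6, B4–B7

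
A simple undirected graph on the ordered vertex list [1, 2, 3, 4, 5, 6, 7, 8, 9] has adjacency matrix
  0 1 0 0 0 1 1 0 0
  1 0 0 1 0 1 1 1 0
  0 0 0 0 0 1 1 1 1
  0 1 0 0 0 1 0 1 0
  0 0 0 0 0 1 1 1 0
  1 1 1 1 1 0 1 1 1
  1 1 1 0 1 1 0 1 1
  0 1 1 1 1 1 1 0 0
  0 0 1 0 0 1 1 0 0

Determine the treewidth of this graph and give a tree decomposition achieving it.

The largest bag has 4 vertices, giving width 3; this decomposition certifies tw(G) ≤ 3. For the lower bound, the 4 vertices {2, 4, 6, 8} are pairwise adjacent, and any tree decomposition puts a clique entirely inside one bag — forcing width ≥ 3. The upper and lower bounds meet at 3, so that is the treewidth.

Treewidth 3.
One such decomposition:
Bags: B1 = {3, 6, 7, 8}  B2 = {2, 6, 7, 8}  B3 = {3, 6, 7, 9}  B4 = {2, 4, 6, 8}  B5 = {5, 6, 7, 8}  B6 = {1, 2, 6, 7}
Tree: B1–B2, B1–B3, B2–B4, B1–B5, B2–B6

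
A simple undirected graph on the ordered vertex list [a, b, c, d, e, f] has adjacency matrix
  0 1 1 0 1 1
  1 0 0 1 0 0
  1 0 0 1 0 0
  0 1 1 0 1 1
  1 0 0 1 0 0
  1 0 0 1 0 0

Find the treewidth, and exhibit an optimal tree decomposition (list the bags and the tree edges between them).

Every bag has size at most 3, so the width is 3 − 1 = 2 and tw(G) ≤ 2. For the lower bound, G contains the cycle a–b–d–f–a, so G is not a forest; only forests have treewidth ≤ 1, hence tw(G) ≥ 2. The upper and lower bounds meet at 2, so that is the treewidth.

Treewidth 2.
One optimal decomposition is:
Bags: B1 = {a, b, d}  B2 = {a, d, f}  B3 = {a, c, d}  B4 = {a, d, e}
Tree: B1–B2, B2–B3, B3–B4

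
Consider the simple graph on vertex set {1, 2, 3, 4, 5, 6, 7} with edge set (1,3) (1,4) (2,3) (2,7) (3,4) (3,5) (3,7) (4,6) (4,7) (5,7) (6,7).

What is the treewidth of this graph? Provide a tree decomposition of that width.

The largest bag has 3 vertices, giving width 2; this decomposition certifies tw(G) ≤ 2. For the lower bound, the 3 vertices {1, 3, 4} are pairwise adjacent, and any tree decomposition puts a clique entirely inside one bag — forcing width ≥ 2. Combining the bounds, tw(G) = 2.

Treewidth 2.
One optimal decomposition is:
Bags: B1 = {3, 4, 7}  B2 = {2, 3, 7}  B3 = {3, 5, 7}  B4 = {1, 3, 4}  B5 = {4, 6, 7}
Tree: B1–B2, B2–B3, B1–B4, B1–B5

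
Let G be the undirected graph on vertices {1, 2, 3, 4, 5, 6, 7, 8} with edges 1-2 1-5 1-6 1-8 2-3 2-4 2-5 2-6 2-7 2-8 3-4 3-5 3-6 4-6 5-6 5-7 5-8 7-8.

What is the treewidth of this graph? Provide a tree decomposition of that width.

Treewidth 3.
One optimal decomposition is:
Bags: B1 = {1, 2, 5, 6}  B2 = {2, 3, 5, 6}  B3 = {2, 3, 4, 6}  B4 = {1, 2, 5, 8}  B5 = {2, 5, 7, 8}
Tree: B1–B2, B2–B3, B1–B4, B4–B5

The largest bag has 4 vertices, giving width 3; this decomposition certifies tw(G) ≤ 3. On the other hand G contains the 4-clique {2, 3, 4, 6}. A clique must lie in a single bag of any decomposition, so no decomposition can have width below 3. Hence tw(G) = 3 exactly.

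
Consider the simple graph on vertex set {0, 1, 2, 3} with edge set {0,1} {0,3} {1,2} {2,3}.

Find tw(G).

A width-2 tree decomposition is:
Bags: B1 = {0, 1, 2}  B2 = {0, 2, 3}
Tree: B1–B2
Every bag has size at most 3, so the width is 3 − 1 = 2 and tw(G) ≤ 2. The edges 2–1–0–3–2 form a cycle, so G is not a tree and its treewidth is at least 2. Hence tw(G) = 2 exactly.

2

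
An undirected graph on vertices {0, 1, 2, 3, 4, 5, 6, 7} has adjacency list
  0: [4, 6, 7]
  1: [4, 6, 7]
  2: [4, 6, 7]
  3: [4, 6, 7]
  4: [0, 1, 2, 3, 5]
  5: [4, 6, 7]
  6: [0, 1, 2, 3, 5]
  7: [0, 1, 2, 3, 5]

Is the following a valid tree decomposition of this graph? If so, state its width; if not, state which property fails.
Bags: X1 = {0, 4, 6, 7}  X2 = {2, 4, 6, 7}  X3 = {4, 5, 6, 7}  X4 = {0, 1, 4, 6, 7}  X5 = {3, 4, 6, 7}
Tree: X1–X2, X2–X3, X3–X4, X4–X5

No — bags containing vertex 0 are not connected in the tree.

A tree decomposition must satisfy three properties: every vertex lies in some bag; for every edge, both endpoints lie together in some bag; and for every vertex, the bags containing it form a connected subtree. Here bags containing vertex 0 are not connected in the tree, so the decomposition is invalid.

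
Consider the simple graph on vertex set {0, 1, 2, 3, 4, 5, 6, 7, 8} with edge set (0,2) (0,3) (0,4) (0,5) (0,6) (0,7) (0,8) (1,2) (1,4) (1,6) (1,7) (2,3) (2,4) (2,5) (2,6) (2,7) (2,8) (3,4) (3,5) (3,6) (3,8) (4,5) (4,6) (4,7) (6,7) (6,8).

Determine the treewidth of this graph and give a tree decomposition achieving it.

Every bag has size at most 5, so the width is 5 − 1 = 4 and tw(G) ≤ 4. On the other hand G contains the 5-clique {0, 2, 3, 6, 8}. A clique must lie in a single bag of any decomposition, so no decomposition can have width below 4. Hence tw(G) = 4 exactly.

Treewidth 4.
One such decomposition:
Bags: B1 = {0, 2, 4, 6, 7}  B2 = {0, 2, 3, 4, 6}  B3 = {0, 2, 3, 4, 5}  B4 = {1, 2, 4, 6, 7}  B5 = {0, 2, 3, 6, 8}
Tree: B1–B2, B2–B3, B1–B4, B2–B5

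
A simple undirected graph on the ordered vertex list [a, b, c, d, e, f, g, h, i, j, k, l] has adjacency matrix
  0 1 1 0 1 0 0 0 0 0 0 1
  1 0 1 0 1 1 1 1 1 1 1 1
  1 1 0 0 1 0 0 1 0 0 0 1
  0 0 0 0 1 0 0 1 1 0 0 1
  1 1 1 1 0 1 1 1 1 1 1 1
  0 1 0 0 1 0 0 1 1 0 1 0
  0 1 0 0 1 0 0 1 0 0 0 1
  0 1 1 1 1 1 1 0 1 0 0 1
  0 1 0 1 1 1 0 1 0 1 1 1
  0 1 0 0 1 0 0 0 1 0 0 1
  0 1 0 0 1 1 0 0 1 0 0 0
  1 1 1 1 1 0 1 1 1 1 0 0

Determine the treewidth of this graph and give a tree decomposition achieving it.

Treewidth 4.
Bags: B1 = {b, e, h, i, l}  B2 = {b, c, e, h, l}  B3 = {b, e, g, h, l}  B4 = {b, e, f, h, i}  B5 = {b, e, f, i, k}  B6 = {b, e, i, j, l}  B7 = {d, e, h, i, l}  B8 = {a, b, c, e, l}
Tree: B1–B2, B2–B3, B1–B4, B4–B5, B1–B6, B1–B7, B2–B8

The largest bag has 5 vertices, giving width 4; this decomposition certifies tw(G) ≤ 4. For the lower bound, the 5 vertices {d, e, h, i, l} are pairwise adjacent, and any tree decomposition puts a clique entirely inside one bag — forcing width ≥ 4. Therefore the treewidth is 4.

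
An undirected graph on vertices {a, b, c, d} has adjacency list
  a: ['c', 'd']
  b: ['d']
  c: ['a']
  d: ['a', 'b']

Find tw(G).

A width-1 tree decomposition is:
Bags: B1 = {b, d}  B2 = {a, d}  B3 = {a, c}
Tree: B1–B2, B2–B3
The largest bag has 2 vertices, giving width 1; this decomposition certifies tw(G) ≤ 1. Since G has at least one edge (e.g. b–d), it is not an edgeless graph, so tw(G) ≥ 1. Combining the bounds, tw(G) = 1.

1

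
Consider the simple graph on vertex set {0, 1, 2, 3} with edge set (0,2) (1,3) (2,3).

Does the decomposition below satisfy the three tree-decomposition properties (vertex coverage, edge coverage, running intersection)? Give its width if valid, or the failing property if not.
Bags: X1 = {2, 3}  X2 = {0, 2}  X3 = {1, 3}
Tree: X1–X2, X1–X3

Yes; width 1.

Vertex coverage: the bags together contain {0, 1, 2, 3}, the full vertex set. Edge coverage: each edge of G has both endpoints in at least one bag. Running intersection: for every vertex, the bags containing it form a connected subtree. All three properties hold, so this is a valid tree decomposition of width max|bag| − 1 = 1, and hence tw(G) ≤ 1.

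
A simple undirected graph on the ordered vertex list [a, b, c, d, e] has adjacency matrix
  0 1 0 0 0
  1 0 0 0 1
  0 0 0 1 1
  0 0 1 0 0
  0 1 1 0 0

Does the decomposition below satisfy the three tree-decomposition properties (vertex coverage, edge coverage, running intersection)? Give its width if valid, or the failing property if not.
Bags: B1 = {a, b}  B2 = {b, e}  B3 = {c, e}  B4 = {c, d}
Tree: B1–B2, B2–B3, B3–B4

Vertex coverage: the bags together contain {a, b, c, d, e}, the full vertex set. Edge coverage: each edge of G has both endpoints in at least one bag. Running intersection: for every vertex, the bags containing it form a connected subtree. All three properties hold, so this is a valid tree decomposition of width max|bag| − 1 = 1, and hence tw(G) ≤ 1.

Yes; width 1.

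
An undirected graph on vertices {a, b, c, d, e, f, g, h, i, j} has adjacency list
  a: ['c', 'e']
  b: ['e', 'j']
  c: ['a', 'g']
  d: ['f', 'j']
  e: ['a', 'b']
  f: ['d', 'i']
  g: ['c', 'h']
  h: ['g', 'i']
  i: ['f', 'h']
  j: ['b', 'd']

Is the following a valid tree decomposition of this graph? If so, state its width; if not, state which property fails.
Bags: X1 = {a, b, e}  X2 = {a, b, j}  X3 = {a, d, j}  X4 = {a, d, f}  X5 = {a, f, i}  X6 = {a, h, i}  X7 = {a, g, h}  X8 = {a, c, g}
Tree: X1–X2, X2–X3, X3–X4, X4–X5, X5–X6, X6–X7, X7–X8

Yes; width 2.

Every vertex of G appears in some bag (union = {a, b, c, d, e, f, g, h, i, j}); every edge is covered by a bag; and for each vertex v the set of bags containing v is connected in the bag tree. The decomposition is therefore valid. The largest bag has 3 vertices, so the width is 2.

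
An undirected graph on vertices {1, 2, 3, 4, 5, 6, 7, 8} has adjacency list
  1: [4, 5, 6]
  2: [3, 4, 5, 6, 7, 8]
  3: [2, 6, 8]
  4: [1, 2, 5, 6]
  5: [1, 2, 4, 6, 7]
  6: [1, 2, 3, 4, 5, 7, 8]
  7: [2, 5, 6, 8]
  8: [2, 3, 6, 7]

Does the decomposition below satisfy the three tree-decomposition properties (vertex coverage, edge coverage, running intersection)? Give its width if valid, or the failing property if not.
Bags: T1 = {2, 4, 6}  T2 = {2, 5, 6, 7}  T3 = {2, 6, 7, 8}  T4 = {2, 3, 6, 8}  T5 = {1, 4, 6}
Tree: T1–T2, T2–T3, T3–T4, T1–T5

No — edge (5,4) lies in no bag.

A tree decomposition must satisfy three properties: every vertex lies in some bag; for every edge, both endpoints lie together in some bag; and for every vertex, the bags containing it form a connected subtree. Here edge (5,4) lies in no bag, so the decomposition is invalid.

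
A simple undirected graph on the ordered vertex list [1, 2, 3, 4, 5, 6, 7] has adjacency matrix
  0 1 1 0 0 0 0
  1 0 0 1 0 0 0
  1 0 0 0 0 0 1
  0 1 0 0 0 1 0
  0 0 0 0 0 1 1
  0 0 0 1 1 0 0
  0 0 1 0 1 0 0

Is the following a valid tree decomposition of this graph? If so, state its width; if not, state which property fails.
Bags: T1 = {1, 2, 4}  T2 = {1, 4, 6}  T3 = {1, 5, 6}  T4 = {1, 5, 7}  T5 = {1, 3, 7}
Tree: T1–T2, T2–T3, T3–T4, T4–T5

Checking the three conditions: (i) the bags cover all of {1, 2, 3, 4, 5, 6, 7}; (ii) for each edge, some bag contains both endpoints; (iii) the bags containing any fixed vertex form a subtree. All hold, so the decomposition is valid with width 3 − 1 = 2.

Yes; width 2.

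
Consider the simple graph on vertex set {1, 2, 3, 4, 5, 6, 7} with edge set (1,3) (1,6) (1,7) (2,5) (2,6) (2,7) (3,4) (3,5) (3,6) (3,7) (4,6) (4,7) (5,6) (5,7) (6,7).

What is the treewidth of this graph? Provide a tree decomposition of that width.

Each bag holds 4 vertices, so the decomposition has width 3, which upper-bounds the treewidth. Conversely, {2, 5, 6, 7} is a clique of size 4, and the vertices of any clique must share a bag in every tree decomposition; so some bag has ≥ 4 vertices and tw(G) ≥ 3. Therefore the treewidth is 3.

Treewidth 3.
Bags: B1 = {3, 5, 6, 7}  B2 = {3, 4, 6, 7}  B3 = {1, 3, 6, 7}  B4 = {2, 5, 6, 7}
Tree: B1–B2, B2–B3, B1–B4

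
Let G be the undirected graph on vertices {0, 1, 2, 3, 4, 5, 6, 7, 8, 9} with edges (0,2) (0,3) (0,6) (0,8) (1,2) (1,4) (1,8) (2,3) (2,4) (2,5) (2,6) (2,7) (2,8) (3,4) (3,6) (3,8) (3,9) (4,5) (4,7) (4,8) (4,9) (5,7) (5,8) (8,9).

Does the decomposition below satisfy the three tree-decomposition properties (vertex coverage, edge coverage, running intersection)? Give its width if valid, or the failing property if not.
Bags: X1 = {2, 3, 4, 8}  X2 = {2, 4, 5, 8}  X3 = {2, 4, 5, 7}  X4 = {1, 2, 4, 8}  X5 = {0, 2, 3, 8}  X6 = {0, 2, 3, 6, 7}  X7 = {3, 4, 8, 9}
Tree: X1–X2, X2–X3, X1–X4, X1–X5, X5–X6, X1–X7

A tree decomposition must satisfy three properties: every vertex lies in some bag; for every edge, both endpoints lie together in some bag; and for every vertex, the bags containing it form a connected subtree. Here bags containing vertex 7 are not connected in the tree, so the decomposition is invalid.

No — bags containing vertex 7 are not connected in the tree.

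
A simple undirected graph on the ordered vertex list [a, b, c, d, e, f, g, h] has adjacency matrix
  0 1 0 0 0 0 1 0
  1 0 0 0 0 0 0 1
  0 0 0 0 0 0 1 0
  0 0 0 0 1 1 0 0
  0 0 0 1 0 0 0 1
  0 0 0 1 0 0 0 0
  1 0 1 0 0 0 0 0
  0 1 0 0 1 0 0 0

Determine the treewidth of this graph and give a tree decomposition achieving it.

Each bag holds 2 vertices, so the decomposition has width 1, which upper-bounds the treewidth. G has an edge, so its treewidth is at least 1. Hence tw(G) = 1 exactly.

Treewidth 1.
One optimal decomposition is:
Bags: B1 = {c, g}  B2 = {a, g}  B3 = {a, b}  B4 = {b, h}  B5 = {e, h}  B6 = {d, e}  B7 = {d, f}
Tree: B1–B2, B2–B3, B3–B4, B4–B5, B5–B6, B6–B7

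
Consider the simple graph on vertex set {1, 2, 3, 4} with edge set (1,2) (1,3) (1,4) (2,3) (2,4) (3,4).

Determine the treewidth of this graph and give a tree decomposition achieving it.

With just one bag of size 4, the width is 4 − 1 = 3, so tw(G) ≤ 3. Conversely, {1, 2, 3, 4} is a clique of size 4, and the vertices of any clique must share a bag in every tree decomposition; so some bag has ≥ 4 vertices and tw(G) ≥ 3. The upper and lower bounds meet at 3, so that is the treewidth.

Treewidth 3.
One such decomposition:
Bags: B1 = {1, 2, 3, 4}
Tree: (single bag)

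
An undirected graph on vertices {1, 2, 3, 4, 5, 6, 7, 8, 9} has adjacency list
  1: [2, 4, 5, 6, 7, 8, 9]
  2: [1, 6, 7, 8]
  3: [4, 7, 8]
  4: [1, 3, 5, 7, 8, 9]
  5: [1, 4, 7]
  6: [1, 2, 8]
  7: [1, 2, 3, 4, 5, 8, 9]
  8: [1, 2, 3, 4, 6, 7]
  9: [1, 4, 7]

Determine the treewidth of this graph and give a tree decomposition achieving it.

Treewidth 3.
Bags: B1 = {1, 4, 7, 8}  B2 = {3, 4, 7, 8}  B3 = {1, 4, 7, 9}  B4 = {1, 4, 5, 7}  B5 = {1, 2, 7, 8}  B6 = {1, 2, 6, 8}
Tree: B1–B2, B1–B3, B3–B4, B1–B5, B5–B6

The largest bag has 4 vertices, giving width 3; this decomposition certifies tw(G) ≤ 3. Conversely, {1, 2, 6, 8} is a clique of size 4, and the vertices of any clique must share a bag in every tree decomposition; so some bag has ≥ 4 vertices and tw(G) ≥ 3. Combining the bounds, tw(G) = 3.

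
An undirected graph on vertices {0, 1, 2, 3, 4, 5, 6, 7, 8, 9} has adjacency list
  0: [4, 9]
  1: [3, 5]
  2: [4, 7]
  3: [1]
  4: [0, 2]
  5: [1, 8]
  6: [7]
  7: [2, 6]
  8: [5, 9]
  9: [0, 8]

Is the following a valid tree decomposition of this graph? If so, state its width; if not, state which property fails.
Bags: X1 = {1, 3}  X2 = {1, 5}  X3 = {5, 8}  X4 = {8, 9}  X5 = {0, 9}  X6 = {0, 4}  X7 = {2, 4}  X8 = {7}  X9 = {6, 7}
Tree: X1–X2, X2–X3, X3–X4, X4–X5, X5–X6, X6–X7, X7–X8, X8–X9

No — edge (2,7) lies in no bag.

A tree decomposition must satisfy three properties: every vertex lies in some bag; for every edge, both endpoints lie together in some bag; and for every vertex, the bags containing it form a connected subtree. Here edge (2,7) lies in no bag, so the decomposition is invalid.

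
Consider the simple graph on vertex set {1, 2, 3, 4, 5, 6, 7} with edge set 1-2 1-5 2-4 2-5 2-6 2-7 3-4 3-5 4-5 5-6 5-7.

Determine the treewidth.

2

A width-2 tree decomposition is:
Bags: B1 = {2, 4, 5}  B2 = {2, 5, 7}  B3 = {1, 2, 5}  B4 = {3, 4, 5}  B5 = {2, 5, 6}
Tree: B1–B2, B2–B3, B1–B4, B3–B5
Every bag has size at most 3, so the width is 3 − 1 = 2 and tw(G) ≤ 2. For the lower bound, the 3 vertices {1, 2, 5} are pairwise adjacent, and any tree decomposition puts a clique entirely inside one bag — forcing width ≥ 2. Combining the bounds, tw(G) = 2.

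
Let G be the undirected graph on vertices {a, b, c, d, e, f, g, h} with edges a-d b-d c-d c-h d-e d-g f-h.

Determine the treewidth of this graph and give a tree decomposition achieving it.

Treewidth 1.
Bags: B1 = {b, d}  B2 = {c, d}  B3 = {d, g}  B4 = {d, e}  B5 = {c, h}  B6 = {f, h}  B7 = {a, d}
Tree: B1–B2, B2–B3, B1–B4, B2–B5, B5–B6, B1–B7

The largest bag has 2 vertices, giving width 1; this decomposition certifies tw(G) ≤ 1. Any graph with an edge has treewidth ≥ 1, and G has the edge b–d. Combining the bounds, tw(G) = 1.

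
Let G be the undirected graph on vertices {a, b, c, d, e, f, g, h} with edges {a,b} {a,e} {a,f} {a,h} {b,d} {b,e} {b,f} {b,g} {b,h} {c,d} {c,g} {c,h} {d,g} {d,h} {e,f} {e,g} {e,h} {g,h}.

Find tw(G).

3

A width-3 tree decomposition is:
Bags: B1 = {b, d, g, h}  B2 = {b, e, g, h}  B3 = {c, d, g, h}  B4 = {a, b, e, h}  B5 = {a, b, e, f}
Tree: B1–B2, B1–B3, B2–B4, B4–B5
Every bag has size at most 4, so the width is 4 − 1 = 3 and tw(G) ≤ 3. For the lower bound, the 4 vertices {c, d, g, h} are pairwise adjacent, and any tree decomposition puts a clique entirely inside one bag — forcing width ≥ 3. The upper and lower bounds meet at 3, so that is the treewidth.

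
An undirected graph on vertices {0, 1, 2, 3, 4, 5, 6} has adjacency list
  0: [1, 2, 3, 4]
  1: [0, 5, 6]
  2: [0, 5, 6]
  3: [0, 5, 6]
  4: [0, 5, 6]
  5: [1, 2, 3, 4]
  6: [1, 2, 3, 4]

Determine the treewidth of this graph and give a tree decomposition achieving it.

Treewidth 3.
One optimal decomposition is:
Bags: B1 = {0, 4, 5, 6}  B2 = {0, 3, 5, 6}  B3 = {0, 2, 5, 6}  B4 = {0, 1, 5, 6}
Tree: B1–B2, B2–B3, B3–B4

The largest bag has 4 vertices, giving width 3; this decomposition certifies tw(G) ≤ 3. For the lower bound: the 4 vertex sets {4,5}, {0,3}, {6}, {2} are disjoint, each induces a connected subgraph, and every pair is joined by at least one edge of G. Contracting each set to a single vertex therefore yields K_{4} as a minor, and since treewidth is minor-monotone, tw(G) ≥ tw(K_{4}) = 3. Combining the bounds, tw(G) = 3.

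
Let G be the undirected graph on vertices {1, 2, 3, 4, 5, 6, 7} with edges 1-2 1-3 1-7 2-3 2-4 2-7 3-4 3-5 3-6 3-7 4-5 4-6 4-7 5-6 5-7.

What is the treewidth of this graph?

A width-3 tree decomposition is:
Bags: B1 = {2, 3, 4, 7}  B2 = {3, 4, 5, 7}  B3 = {1, 2, 3, 7}  B4 = {3, 4, 5, 6}
Tree: B1–B2, B1–B3, B2–B4
Every bag has size at most 4, so the width is 4 − 1 = 3 and tw(G) ≤ 3. Conversely, {1, 2, 3, 7} is a clique of size 4, and the vertices of any clique must share a bag in every tree decomposition; so some bag has ≥ 4 vertices and tw(G) ≥ 3. Therefore the treewidth is 3.

3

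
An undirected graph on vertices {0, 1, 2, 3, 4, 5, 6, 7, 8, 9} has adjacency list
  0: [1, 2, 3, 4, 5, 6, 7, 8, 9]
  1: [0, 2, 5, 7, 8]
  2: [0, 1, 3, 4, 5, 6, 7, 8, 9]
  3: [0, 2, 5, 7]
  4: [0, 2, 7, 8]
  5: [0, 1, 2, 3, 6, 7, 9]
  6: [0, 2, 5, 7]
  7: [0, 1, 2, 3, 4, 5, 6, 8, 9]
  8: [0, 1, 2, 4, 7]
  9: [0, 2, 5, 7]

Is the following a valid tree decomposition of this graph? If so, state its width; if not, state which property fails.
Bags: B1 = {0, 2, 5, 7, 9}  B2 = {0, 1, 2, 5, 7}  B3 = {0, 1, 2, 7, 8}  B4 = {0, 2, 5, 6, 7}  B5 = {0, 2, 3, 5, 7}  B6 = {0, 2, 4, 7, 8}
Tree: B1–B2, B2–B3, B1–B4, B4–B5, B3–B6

Every vertex of G appears in some bag (union = {0, 1, 2, 3, 4, 5, 6, 7, 8, 9}); every edge is covered by a bag; and for each vertex v the set of bags containing v is connected in the bag tree. The decomposition is therefore valid. The largest bag has 5 vertices, so the width is 4.

Yes; width 4.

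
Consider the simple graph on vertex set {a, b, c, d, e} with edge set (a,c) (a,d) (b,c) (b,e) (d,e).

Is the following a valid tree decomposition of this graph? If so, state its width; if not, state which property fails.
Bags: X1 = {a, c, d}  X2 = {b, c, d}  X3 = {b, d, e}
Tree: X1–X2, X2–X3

Yes; width 2.

Vertex coverage: the bags together contain {a, b, c, d, e}, the full vertex set. Edge coverage: each edge of G has both endpoints in at least one bag. Running intersection: for every vertex, the bags containing it form a connected subtree. All three properties hold, so this is a valid tree decomposition of width max|bag| − 1 = 2, and hence tw(G) ≤ 2.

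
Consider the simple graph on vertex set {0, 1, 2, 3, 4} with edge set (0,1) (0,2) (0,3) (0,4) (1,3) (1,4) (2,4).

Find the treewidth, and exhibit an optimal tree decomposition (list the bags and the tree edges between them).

Treewidth 2.
One such decomposition:
Bags: B1 = {0, 2, 4}  B2 = {0, 1, 4}  B3 = {0, 1, 3}
Tree: B1–B2, B2–B3

Every bag has size at most 3, so the width is 3 − 1 = 2 and tw(G) ≤ 2. On the other hand G contains the 3-clique {0, 1, 3}. A clique must lie in a single bag of any decomposition, so no decomposition can have width below 2. Combining the bounds, tw(G) = 2.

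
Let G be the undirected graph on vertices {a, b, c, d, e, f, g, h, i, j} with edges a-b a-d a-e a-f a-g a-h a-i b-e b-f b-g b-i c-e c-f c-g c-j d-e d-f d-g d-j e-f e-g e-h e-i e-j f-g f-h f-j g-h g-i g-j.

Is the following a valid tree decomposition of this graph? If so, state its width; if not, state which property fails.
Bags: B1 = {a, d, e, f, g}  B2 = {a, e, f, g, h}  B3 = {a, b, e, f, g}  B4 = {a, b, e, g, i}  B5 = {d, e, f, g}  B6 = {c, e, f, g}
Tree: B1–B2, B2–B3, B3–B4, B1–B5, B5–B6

A tree decomposition must satisfy three properties: every vertex lies in some bag; for every edge, both endpoints lie together in some bag; and for every vertex, the bags containing it form a connected subtree. Here vertex j appears in no bag, so the decomposition is invalid.

No — vertex j appears in no bag.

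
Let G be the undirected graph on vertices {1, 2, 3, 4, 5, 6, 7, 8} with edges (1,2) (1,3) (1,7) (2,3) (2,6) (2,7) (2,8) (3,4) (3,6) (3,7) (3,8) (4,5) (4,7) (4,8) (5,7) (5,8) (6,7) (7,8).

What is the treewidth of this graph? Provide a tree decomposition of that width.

Treewidth 3.
Bags: B1 = {3, 4, 7, 8}  B2 = {2, 3, 7, 8}  B3 = {1, 2, 3, 7}  B4 = {4, 5, 7, 8}  B5 = {2, 3, 6, 7}
Tree: B1–B2, B2–B3, B1–B4, B2–B5

The largest bag has 4 vertices, giving width 3; this decomposition certifies tw(G) ≤ 3. On the other hand G contains the 4-clique {2, 3, 7, 8}. A clique must lie in a single bag of any decomposition, so no decomposition can have width below 3. Therefore the treewidth is 3.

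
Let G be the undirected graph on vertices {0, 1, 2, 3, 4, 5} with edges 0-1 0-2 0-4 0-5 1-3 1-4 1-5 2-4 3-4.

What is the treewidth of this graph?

A width-2 tree decomposition is:
Bags: B1 = {0, 1, 4}  B2 = {0, 1, 5}  B3 = {0, 2, 4}  B4 = {1, 3, 4}
Tree: B1–B2, B1–B3, B1–B4
The largest bag has 3 vertices, giving width 2; this decomposition certifies tw(G) ≤ 2. For the lower bound, the 3 vertices {0, 1, 4} are pairwise adjacent, and any tree decomposition puts a clique entirely inside one bag — forcing width ≥ 2. Therefore the treewidth is 2.

2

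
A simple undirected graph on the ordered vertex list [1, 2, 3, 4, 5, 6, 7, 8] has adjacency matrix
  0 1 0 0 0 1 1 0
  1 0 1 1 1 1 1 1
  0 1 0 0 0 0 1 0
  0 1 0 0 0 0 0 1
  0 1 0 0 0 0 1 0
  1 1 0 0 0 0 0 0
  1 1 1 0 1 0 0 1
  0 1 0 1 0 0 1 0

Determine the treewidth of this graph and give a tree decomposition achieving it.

The largest bag has 3 vertices, giving width 2; this decomposition certifies tw(G) ≤ 2. For the lower bound, the 3 vertices {2, 4, 8} are pairwise adjacent, and any tree decomposition puts a clique entirely inside one bag — forcing width ≥ 2. Combining the bounds, tw(G) = 2.

Treewidth 2.
One optimal decomposition is:
Bags: B1 = {2, 5, 7}  B2 = {1, 2, 7}  B3 = {2, 3, 7}  B4 = {2, 7, 8}  B5 = {1, 2, 6}  B6 = {2, 4, 8}
Tree: B1–B2, B1–B3, B2–B4, B2–B5, B4–B6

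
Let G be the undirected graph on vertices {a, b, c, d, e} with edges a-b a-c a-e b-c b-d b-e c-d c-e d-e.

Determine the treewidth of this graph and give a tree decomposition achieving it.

Each bag holds 4 vertices, so the decomposition has width 3, which upper-bounds the treewidth. On the other hand G contains the 4-clique {b, c, d, e}. A clique must lie in a single bag of any decomposition, so no decomposition can have width below 3. Hence tw(G) = 3 exactly.

Treewidth 3.
One such decomposition:
Bags: B1 = {a, b, c, e}  B2 = {b, c, d, e}
Tree: B1–B2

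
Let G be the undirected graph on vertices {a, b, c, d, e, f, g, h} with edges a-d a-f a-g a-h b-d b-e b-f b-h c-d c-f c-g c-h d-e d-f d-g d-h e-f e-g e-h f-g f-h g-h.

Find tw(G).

A width-4 tree decomposition is:
Bags: B1 = {b, d, e, f, h}  B2 = {d, e, f, g, h}  B3 = {c, d, f, g, h}  B4 = {a, d, f, g, h}
Tree: B1–B2, B2–B3, B3–B4
The largest bag has 5 vertices, giving width 4; this decomposition certifies tw(G) ≤ 4. For the lower bound, the 5 vertices {d, e, f, g, h} are pairwise adjacent, and any tree decomposition puts a clique entirely inside one bag — forcing width ≥ 4. Combining the bounds, tw(G) = 4.

4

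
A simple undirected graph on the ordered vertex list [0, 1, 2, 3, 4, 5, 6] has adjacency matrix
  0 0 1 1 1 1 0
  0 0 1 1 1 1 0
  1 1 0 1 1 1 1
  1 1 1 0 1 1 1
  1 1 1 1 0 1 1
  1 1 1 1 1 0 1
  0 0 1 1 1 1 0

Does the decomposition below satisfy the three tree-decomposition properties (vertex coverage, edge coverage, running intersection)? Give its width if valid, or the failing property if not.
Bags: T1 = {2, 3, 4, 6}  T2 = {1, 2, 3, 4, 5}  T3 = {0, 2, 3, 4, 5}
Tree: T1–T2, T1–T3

No — edge (5,6) lies in no bag.

A tree decomposition must satisfy three properties: every vertex lies in some bag; for every edge, both endpoints lie together in some bag; and for every vertex, the bags containing it form a connected subtree. Here edge (5,6) lies in no bag, so the decomposition is invalid.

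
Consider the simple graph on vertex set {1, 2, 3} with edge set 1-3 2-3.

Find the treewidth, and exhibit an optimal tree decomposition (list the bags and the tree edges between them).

The largest bag has 2 vertices, giving width 1; this decomposition certifies tw(G) ≤ 1. Since G has at least one edge (e.g. 3–2), it is not an edgeless graph, so tw(G) ≥ 1. Therefore the treewidth is 1.

Treewidth 1.
Bags: B1 = {2, 3}  B2 = {1, 3}
Tree: B1–B2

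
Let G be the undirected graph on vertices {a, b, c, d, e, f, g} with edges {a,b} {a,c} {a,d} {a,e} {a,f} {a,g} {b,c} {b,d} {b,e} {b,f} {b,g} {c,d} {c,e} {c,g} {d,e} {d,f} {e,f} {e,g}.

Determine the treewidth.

4

A width-4 tree decomposition is:
Bags: B1 = {a, b, d, e, f}  B2 = {a, b, c, d, e}  B3 = {a, b, c, e, g}
Tree: B1–B2, B2–B3
Every bag has size at most 5, so the width is 5 − 1 = 4 and tw(G) ≤ 4. On the other hand G contains the 5-clique {a, b, c, d, e}. A clique must lie in a single bag of any decomposition, so no decomposition can have width below 4. Therefore the treewidth is 4.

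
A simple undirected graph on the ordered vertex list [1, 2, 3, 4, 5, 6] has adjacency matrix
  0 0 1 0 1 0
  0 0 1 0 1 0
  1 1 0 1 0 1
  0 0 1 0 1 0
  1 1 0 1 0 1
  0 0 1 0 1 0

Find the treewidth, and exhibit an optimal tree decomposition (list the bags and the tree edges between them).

The largest bag has 3 vertices, giving width 2; this decomposition certifies tw(G) ≤ 2. Since 6–3–2–5–6 is a cycle in G, G is not acyclic. Forests are exactly the graphs of treewidth ≤ 1, so tw(G) ≥ 2. Combining the bounds, tw(G) = 2.

Treewidth 2.
Bags: B1 = {3, 5, 6}  B2 = {2, 3, 5}  B3 = {1, 3, 5}  B4 = {3, 4, 5}
Tree: B1–B2, B2–B3, B3–B4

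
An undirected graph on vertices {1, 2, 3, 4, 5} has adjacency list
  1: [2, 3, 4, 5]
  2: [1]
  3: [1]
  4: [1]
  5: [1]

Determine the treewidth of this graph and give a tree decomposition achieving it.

Treewidth 1.
Bags: B1 = {1, 5}  B2 = {1, 4}  B3 = {1, 2}  B4 = {1, 3}
Tree: B1–B2, B1–B3, B1–B4

The largest bag has 2 vertices, giving width 1; this decomposition certifies tw(G) ≤ 1. Since G has at least one edge (e.g. 5–1), it is not an edgeless graph, so tw(G) ≥ 1. Combining the bounds, tw(G) = 1.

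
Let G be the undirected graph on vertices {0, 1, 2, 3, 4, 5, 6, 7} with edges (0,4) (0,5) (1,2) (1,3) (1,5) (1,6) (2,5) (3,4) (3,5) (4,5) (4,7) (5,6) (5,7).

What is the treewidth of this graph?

2

A width-2 tree decomposition is:
Bags: B1 = {1, 5, 6}  B2 = {1, 3, 5}  B3 = {3, 4, 5}  B4 = {0, 4, 5}  B5 = {4, 5, 7}  B6 = {1, 2, 5}
Tree: B1–B2, B2–B3, B3–B4, B3–B5, B1–B6
Every bag has size at most 3, so the width is 3 − 1 = 2 and tw(G) ≤ 2. Conversely, {0, 4, 5} is a clique of size 3, and the vertices of any clique must share a bag in every tree decomposition; so some bag has ≥ 3 vertices and tw(G) ≥ 2. The upper and lower bounds meet at 2, so that is the treewidth.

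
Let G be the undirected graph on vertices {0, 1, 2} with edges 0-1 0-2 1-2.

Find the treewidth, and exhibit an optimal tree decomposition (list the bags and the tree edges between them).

Treewidth 2.
Bags: B1 = {0, 1, 2}
Tree: (single bag)

A single bag containing all 3 vertices is trivially a valid decomposition of width 2. For the lower bound, the 3 vertices {0, 1, 2} are pairwise adjacent, and any tree decomposition puts a clique entirely inside one bag — forcing width ≥ 2. Hence tw(G) = 2 exactly.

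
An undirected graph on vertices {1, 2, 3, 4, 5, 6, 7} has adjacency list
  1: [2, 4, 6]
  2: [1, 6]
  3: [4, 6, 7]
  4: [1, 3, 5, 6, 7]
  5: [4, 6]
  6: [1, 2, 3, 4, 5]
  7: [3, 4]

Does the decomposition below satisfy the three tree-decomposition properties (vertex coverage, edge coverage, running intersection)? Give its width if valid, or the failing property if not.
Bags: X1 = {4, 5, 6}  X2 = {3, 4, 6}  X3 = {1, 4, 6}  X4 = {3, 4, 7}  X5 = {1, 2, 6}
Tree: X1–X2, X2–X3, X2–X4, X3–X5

Yes; width 2.

Vertex coverage: the bags together contain {1, 2, 3, 4, 5, 6, 7}, the full vertex set. Edge coverage: each edge of G has both endpoints in at least one bag. Running intersection: for every vertex, the bags containing it form a connected subtree. All three properties hold, so this is a valid tree decomposition of width max|bag| − 1 = 2, and hence tw(G) ≤ 2.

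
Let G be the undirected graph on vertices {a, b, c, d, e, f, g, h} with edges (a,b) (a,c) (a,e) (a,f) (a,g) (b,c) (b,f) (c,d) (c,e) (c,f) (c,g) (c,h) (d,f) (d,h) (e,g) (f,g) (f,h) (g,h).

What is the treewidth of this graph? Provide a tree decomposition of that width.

Treewidth 3.
One such decomposition:
Bags: B1 = {a, c, f, g}  B2 = {c, f, g, h}  B3 = {a, c, e, g}  B4 = {c, d, f, h}  B5 = {a, b, c, f}
Tree: B1–B2, B1–B3, B2–B4, B1–B5

Each bag holds 4 vertices, so the decomposition has width 3, which upper-bounds the treewidth. Conversely, {a, c, e, g} is a clique of size 4, and the vertices of any clique must share a bag in every tree decomposition; so some bag has ≥ 4 vertices and tw(G) ≥ 3. Hence tw(G) = 3 exactly.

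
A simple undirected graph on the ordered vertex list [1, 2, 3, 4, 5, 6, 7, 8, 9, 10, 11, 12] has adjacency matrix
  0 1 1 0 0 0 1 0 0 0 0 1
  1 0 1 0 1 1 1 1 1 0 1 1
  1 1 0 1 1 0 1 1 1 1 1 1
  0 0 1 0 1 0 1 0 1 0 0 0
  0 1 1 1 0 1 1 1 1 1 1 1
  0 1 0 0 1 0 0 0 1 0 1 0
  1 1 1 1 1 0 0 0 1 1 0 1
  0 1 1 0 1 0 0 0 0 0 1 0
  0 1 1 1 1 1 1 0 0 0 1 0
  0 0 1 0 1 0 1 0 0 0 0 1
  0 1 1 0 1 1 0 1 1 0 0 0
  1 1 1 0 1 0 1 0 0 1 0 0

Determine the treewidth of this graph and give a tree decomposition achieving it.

Each bag holds 5 vertices, so the decomposition has width 4, which upper-bounds the treewidth. On the other hand G contains the 5-clique {1, 2, 3, 7, 12}. A clique must lie in a single bag of any decomposition, so no decomposition can have width below 4. The upper and lower bounds meet at 4, so that is the treewidth.

Treewidth 4.
One optimal decomposition is:
Bags: B1 = {1, 2, 3, 7, 12}  B2 = {2, 3, 5, 7, 12}  B3 = {2, 3, 5, 7, 9}  B4 = {2, 3, 5, 9, 11}  B5 = {2, 5, 6, 9, 11}  B6 = {2, 3, 5, 8, 11}  B7 = {3, 5, 7, 10, 12}  B8 = {3, 4, 5, 7, 9}
Tree: B1–B2, B2–B3, B3–B4, B4–B5, B4–B6, B2–B7, B3–B8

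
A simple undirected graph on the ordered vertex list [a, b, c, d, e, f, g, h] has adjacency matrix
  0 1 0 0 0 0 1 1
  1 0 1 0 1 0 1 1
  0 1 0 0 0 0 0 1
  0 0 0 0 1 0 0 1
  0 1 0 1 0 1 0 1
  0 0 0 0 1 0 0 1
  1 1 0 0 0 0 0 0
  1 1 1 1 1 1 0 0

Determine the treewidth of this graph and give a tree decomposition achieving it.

The largest bag has 3 vertices, giving width 2; this decomposition certifies tw(G) ≤ 2. For the lower bound, the 3 vertices {a, b, g} are pairwise adjacent, and any tree decomposition puts a clique entirely inside one bag — forcing width ≥ 2. Therefore the treewidth is 2.

Treewidth 2.
One optimal decomposition is:
Bags: B1 = {a, b, g}  B2 = {a, b, h}  B3 = {b, e, h}  B4 = {d, e, h}  B5 = {b, c, h}  B6 = {e, f, h}
Tree: B1–B2, B2–B3, B3–B4, B3–B5, B3–B6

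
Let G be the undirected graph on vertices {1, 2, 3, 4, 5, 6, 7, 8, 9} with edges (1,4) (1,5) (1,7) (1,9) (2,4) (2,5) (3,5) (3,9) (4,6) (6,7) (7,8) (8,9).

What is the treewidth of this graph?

A width-3 tree decomposition is:
Bags: B1 = {2, 4, 6, 7}  B2 = {1, 2, 4, 7}  B3 = {1, 2, 5, 7}  B4 = {1, 5, 7, 8}  B5 = {1, 5, 8, 9}  B6 = {3, 5, 8, 9}
Tree: B1–B2, B2–B3, B3–B4, B4–B5, B5–B6
The largest bag has 4 vertices, giving width 3; this decomposition certifies tw(G) ≤ 3. For the lower bound: the 4 vertex sets {2,4,6}, {7}, {1}, {3,5,8,9} are disjoint, each induces a connected subgraph, and every pair is joined by at least one edge of G. Contracting each set to a single vertex therefore yields K_{4} as a minor, and since treewidth is minor-monotone, tw(G) ≥ tw(K_{4}) = 3. Therefore the treewidth is 3.

3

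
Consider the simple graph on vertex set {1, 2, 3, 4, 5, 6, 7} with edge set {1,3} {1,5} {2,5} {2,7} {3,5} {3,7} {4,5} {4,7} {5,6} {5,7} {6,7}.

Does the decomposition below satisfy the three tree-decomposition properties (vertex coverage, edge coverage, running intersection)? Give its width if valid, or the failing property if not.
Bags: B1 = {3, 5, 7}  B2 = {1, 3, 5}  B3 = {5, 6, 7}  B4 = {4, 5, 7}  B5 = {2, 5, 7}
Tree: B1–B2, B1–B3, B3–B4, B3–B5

Yes; width 2.

Vertex coverage: the bags together contain {1, 2, 3, 4, 5, 6, 7}, the full vertex set. Edge coverage: each edge of G has both endpoints in at least one bag. Running intersection: for every vertex, the bags containing it form a connected subtree. All three properties hold, so this is a valid tree decomposition of width max|bag| − 1 = 2, and hence tw(G) ≤ 2.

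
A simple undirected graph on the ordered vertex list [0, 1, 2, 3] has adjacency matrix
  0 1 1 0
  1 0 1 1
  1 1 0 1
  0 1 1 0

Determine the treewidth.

A width-2 tree decomposition is:
Bags: B1 = {1, 2, 3}  B2 = {0, 1, 2}
Tree: B1–B2
Every bag has size at most 3, so the width is 3 − 1 = 2 and tw(G) ≤ 2. For the lower bound, the 3 vertices {0, 1, 2} are pairwise adjacent, and any tree decomposition puts a clique entirely inside one bag — forcing width ≥ 2. Hence tw(G) = 2 exactly.

2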